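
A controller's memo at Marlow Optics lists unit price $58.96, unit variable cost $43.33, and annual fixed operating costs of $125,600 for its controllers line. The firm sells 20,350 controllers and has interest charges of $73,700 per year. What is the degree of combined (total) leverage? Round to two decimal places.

2.68

At 20,350 units, contribution = 20,350 × $15.63 = $318,070.50.
EBIT = $318,070.50 − $125,600 = $192,470.50. Interest = $73,700.00, so EBIT − I = $118,770.50.
Degree of total leverage = total CM / (EBIT − interest) = $318,070.50 / $118,770.50 = 2.6780.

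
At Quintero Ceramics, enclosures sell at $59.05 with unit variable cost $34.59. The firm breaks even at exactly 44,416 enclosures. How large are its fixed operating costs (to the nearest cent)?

Unit CM = price − variable cost = $59.05 − $34.59 = $24.46.
Fixed costs = break-even units × CM = 44,416 × $24.46 = $1,086,415.36.

$1,086,415.36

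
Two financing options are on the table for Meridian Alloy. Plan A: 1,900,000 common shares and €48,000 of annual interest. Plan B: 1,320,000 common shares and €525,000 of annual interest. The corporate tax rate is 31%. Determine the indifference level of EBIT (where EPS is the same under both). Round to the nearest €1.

Set EPS_A = EPS_B: (EBIT − €48,000)(1 − 0.31) ÷ 1,900,000 = (EBIT − €525,000)(1 − 0.31) ÷ 1,320,000.
The (1 − t) factor cancels: (EBIT − 48,000) × 1,320,000 = (EBIT − 525,000) × 1,900,000.
Solving, EBIT = (525,000·1,900,000 − 48,000·1,320,000) / (1,900,000 − 1,320,000) = 934,140,000,000 / 580,000 = 1,610,586.21.

€1,610,586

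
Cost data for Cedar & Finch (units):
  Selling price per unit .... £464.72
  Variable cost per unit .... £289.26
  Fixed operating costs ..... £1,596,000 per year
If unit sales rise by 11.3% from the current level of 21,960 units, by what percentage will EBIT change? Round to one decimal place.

At 21,960 units, contribution = 21,960 × £175.46 = £3,853,101.60.
Subtracting fixed costs: EBIT = £3,853,101.60 − £1,596,000 = £2,257,101.60.
Degree of operating leverage = £3,853,101.60 / £2,257,101.60 = 1.7071.
So EBIT moves 1.7071 × (+11.3%) = +19.3%.

+19.3%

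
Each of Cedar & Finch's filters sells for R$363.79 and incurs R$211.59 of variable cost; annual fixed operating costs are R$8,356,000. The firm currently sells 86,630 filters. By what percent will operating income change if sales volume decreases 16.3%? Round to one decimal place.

Total contribution margin = 86,630 × R$152.20 = R$13,185,086.00.
Subtracting fixed costs: EBIT = R$13,185,086.00 − R$8,356,000 = R$4,829,086.00.
DOL = contribution ÷ EBIT = R$13,185,086.00 ÷ R$4,829,086.00 = 2.7303.
Operating income changes by 2.7303 × -16.3% = -44.5%.

-44.5%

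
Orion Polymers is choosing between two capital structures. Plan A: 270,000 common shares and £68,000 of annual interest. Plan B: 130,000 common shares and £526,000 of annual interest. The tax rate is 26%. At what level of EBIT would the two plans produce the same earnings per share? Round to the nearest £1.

At indifference, (EBIT − 68,000)(1 − t)/270,000 = (EBIT − 526,000)(1 − t)/130,000.
The (1 − t) factor cancels: (EBIT − 68,000) × 130,000 = (EBIT − 526,000) × 270,000.
Solving, EBIT = (526,000·270,000 − 68,000·130,000) / (270,000 − 130,000) = 133,180,000,000 / 140,000 = 951,285.71.

£951,286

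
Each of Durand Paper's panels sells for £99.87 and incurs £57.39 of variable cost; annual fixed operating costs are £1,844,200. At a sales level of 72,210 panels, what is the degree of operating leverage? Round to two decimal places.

2.51

Contribution at this volume is 72,210 × £42.48 = £3,067,480.80.
Operating income = contribution − fixed costs = £3,067,480.80 − £1,844,200 = £1,223,280.80.
Degree of operating leverage = £3,067,480.80 / £1,223,280.80 = 2.5076.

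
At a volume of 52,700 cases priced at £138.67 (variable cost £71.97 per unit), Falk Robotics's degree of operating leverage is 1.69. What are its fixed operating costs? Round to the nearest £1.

£1,435,155

At 52,700 units, contribution = 52,700 × £66.70 = £3,515,090.00.
DOL = contribution / EBIT, so EBIT = £3,515,090.00 / 1.69 = £2,079,934.91.
And FC = contribution − EBIT = £3,515,090.00 − £2,079,934.91 = £1,435,155.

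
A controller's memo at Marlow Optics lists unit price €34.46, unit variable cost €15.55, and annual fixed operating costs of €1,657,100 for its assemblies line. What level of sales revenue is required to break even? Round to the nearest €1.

CM per unit = €34.46 − €15.55 = €18.91; CM ratio = €18.91 / €34.46 = 0.5488.
Break-even sales = FC ÷ CM ratio = €1,657,100 × €34.46 / €18.91 = €3,019,760.

€3,019,760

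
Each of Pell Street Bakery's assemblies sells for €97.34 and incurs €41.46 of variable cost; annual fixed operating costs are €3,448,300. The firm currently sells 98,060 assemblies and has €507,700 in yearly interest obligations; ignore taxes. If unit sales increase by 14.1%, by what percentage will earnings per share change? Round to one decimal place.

At 98,060 units, contribution = 98,060 × €55.88 = €5,479,592.80.
EBIT = €5,479,592.80 − €3,448,300 = €2,031,292.80.
Interest = €507,700.00, so EBIT − I = €1,523,592.80.
Degree of combined leverage = contribution ÷ (EBIT − I) = €5,479,592.80 ÷ €1,523,592.80 = 3.5965.
EPS therefore changes by 3.5965 × (+14.1%) = +50.7%.

+50.7%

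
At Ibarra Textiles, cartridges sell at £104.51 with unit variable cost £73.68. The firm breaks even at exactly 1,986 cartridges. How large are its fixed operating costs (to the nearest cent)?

£61,228.38

Unit CM = price − variable cost = £104.51 − £73.68 = £30.83.
Fixed costs = break-even units × CM = 1,986 × £30.83 = £61,228.38.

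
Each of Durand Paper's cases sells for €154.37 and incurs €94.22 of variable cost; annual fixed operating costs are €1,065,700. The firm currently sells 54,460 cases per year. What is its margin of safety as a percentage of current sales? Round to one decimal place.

Unit CM = price − variable cost = €154.37 − €94.22 = €60.15. Break-even units = €1,065,700 ÷ €60.15 = 17,717.37; break-even revenue = 17,717.37 × €154.37 = €2,735,030.91.
Actual sales revenue = 54,460 × €154.37 = €8,406,990.20.
Margin of safety = (€8,406,990.20 − €2,735,030.91) ÷ €8,406,990.20 = 67.5%.

67.5%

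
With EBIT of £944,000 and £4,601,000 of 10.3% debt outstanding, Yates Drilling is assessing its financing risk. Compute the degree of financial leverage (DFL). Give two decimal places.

2.01

Interest = £473,903.00.
DFL = EBIT ÷ (EBIT − I) = £944,000 ÷ (£944,000 − £473,903.00) = £944,000 ÷ £470,097.00 = 2.0081.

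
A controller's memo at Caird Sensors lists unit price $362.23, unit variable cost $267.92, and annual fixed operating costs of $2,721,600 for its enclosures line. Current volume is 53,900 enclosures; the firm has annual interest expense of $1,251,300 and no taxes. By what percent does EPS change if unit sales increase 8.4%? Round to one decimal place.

At 53,900 units, contribution = 53,900 × $94.31 = $5,083,309.00.
Operating income = contribution − fixed costs = $5,083,309.00 − $2,721,600 = $2,361,709.00.
Interest = $1,251,300.00, so EBIT − I = $1,110,409.00.
Degree of combined leverage = contribution ÷ (EBIT − I) = $5,083,309.00 ÷ $1,110,409.00 = 4.5779.
EPS therefore changes by 4.5779 × (+8.4%) = +38.5%.

+38.5%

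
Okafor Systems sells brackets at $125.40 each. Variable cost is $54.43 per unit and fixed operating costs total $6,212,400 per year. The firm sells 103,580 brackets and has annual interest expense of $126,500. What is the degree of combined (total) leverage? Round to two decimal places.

At 103,580 units, contribution = 103,580 × $70.97 = $7,351,072.60.
Subtracting fixed costs: EBIT = $7,351,072.60 − $6,212,400 = $1,138,672.60. Interest = $126,500.00.
DOL = $7,351,072.60 ÷ $1,138,672.60 = 6.4558; DFL = $1,138,672.60 ÷ $1,012,172.60 = 1.1250.
Combined leverage = 6.4558 × 1.1250 = 7.2628.

7.26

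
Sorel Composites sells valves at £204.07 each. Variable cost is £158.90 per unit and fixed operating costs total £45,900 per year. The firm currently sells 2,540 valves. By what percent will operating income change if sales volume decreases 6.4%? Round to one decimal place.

Total contribution margin = 2,540 × £45.17 = £114,731.80.
EBIT = £114,731.80 − £45,900 = £68,831.80.
So DOL = total CM / EBIT = £114,731.80 / £68,831.80 = 1.6668.
Operating income changes by 1.6668 × -6.4% = -10.7%.

-10.7%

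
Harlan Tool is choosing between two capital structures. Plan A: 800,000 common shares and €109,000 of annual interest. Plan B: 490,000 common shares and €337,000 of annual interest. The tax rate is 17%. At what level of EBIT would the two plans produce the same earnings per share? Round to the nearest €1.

€697,387

Set EPS_A = EPS_B: (EBIT − €109,000)(1 − 0.17) ÷ 800,000 = (EBIT − €337,000)(1 − 0.17) ÷ 490,000.
Cancelling (1 − t) and cross-multiplying: 490,000·(EBIT − 109,000) = 800,000·(EBIT − 337,000).
EBIT × (800,000 − 490,000) = 337,000 × 800,000 − 109,000 × 490,000 = 216,190,000,000, so EBIT = 216,190,000,000 ÷ 310,000 = 697,387.10.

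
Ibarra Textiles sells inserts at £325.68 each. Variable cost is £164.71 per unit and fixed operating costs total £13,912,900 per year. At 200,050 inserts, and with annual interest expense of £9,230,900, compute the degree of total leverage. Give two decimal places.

Contribution at this volume is 200,050 × £160.97 = £32,202,048.50.
EBIT = £32,202,048.50 − £13,912,900 = £18,289,148.50. Interest = £9,230,900.00, so EBIT − I = £9,058,248.50.
DCL = contribution ÷ (EBIT − I) = £32,202,048.50 ÷ £9,058,248.50 = 3.5550.

3.55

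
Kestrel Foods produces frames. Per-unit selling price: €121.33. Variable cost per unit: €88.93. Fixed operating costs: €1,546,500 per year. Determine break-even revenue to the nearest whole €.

Contribution margin per unit = €121.33 − €88.93 = €32.40, a CM ratio of €32.40 ÷ €121.33 = 0.2670.
Break-even sales = FC ÷ CM ratio = €1,546,500 × €121.33 / €32.40 = €5,791,261.

€5,791,261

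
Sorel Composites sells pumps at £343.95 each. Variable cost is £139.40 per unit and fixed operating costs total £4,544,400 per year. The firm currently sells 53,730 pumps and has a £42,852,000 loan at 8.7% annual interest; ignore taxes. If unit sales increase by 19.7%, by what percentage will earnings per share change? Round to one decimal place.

Total contribution margin = 53,730 × £204.55 = £10,990,471.50.
EBIT = £10,990,471.50 − £4,544,400 = £6,446,071.50.
Interest = £3,728,124.00, so EBIT − I = £2,717,947.50.
Degree of combined leverage = contribution ÷ (EBIT − I) = £10,990,471.50 ÷ £2,717,947.50 = 4.0437.
EPS therefore changes by 4.0437 × (+19.7%) = +79.7%.

+79.7%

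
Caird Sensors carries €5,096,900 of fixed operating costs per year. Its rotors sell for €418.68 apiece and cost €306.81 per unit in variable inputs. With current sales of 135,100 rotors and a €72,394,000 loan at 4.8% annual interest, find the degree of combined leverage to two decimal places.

Contribution at this volume is 135,100 × €111.87 = €15,113,637.00.
EBIT = €15,113,637.00 − €5,096,900 = €10,016,737.00. Interest = €3,474,912.00.
DOL = €15,113,637.00 ÷ €10,016,737.00 = 1.5088; DFL = €10,016,737.00 ÷ €6,541,825.00 = 1.5312.
DCL = DOL × DFL = 1.5088 × 1.5312 = 2.3103.

2.31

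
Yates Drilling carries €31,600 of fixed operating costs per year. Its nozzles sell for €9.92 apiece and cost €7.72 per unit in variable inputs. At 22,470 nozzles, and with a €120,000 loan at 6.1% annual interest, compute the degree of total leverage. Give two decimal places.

4.70

Total contribution margin = 22,470 × €2.20 = €49,434.00.
Operating income = contribution − fixed costs = €49,434.00 − €31,600 = €17,834.00. Interest = €7,320.00.
DOL = €49,434.00 ÷ €17,834.00 = 2.7719; DFL = €17,834.00 ÷ €10,514.00 = 1.6962.
DCL = DOL × DFL = 2.7719 × 1.6962 = 4.7017.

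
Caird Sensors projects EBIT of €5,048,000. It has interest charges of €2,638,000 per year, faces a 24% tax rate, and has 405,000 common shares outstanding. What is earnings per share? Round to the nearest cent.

€4.52

Interest = €2,638,000.00, so EBT = €5,048,000 − €2,638,000.00 = €2,410,000.00.
After tax at 24%: net income = €2,410,000.00 × 0.76 = €1,831,600.00.
Per share: €1,831,600.00 / 405,000 shares = €4.52.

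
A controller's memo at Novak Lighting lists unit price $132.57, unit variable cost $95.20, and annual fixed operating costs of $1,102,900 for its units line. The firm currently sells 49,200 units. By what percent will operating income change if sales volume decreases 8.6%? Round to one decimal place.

-21.5%

Total contribution margin = 49,200 × $37.37 = $1,838,604.00.
Operating income = contribution − fixed costs = $1,838,604.00 − $1,102,900 = $735,704.00.
Degree of operating leverage = $1,838,604.00 / $735,704.00 = 2.4991.
%ΔEBIT = DOL × %ΔSales = 2.4991 × -8.6% = -21.5%.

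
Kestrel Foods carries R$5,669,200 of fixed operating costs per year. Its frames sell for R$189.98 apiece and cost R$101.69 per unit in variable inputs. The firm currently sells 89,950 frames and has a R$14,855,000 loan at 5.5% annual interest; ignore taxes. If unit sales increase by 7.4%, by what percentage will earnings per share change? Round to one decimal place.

+40.4%

Total contribution margin = 89,950 × R$88.29 = R$7,941,685.50.
Subtracting fixed costs: EBIT = R$7,941,685.50 − R$5,669,200 = R$2,272,485.50.
Interest = R$817,025.00, so EBIT − I = R$1,455,460.50.
DCL = total CM / (EBIT − I) = R$7,941,685.50 / R$1,455,460.50 = 5.4565.
EPS therefore changes by 5.4565 × (+7.4%) = +40.4%.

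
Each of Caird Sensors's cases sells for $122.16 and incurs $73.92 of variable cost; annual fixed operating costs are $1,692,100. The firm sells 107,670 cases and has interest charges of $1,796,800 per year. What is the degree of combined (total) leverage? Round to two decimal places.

Total contribution margin = 107,670 × $48.24 = $5,194,000.80.
Operating income = contribution − fixed costs = $5,194,000.80 − $1,692,100 = $3,501,900.80. Interest = $1,796,800.00, so EBIT − I = $1,705,100.80.
Degree of total leverage = total CM / (EBIT − interest) = $5,194,000.80 / $1,705,100.80 = 3.0462.

3.05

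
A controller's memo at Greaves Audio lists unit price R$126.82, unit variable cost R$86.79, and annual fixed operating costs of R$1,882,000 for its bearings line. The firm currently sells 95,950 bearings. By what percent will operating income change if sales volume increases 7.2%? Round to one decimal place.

+14.1%

Total contribution margin = 95,950 × R$40.03 = R$3,840,878.50.
Operating income = contribution − fixed costs = R$3,840,878.50 − R$1,882,000 = R$1,958,878.50.
DOL = contribution ÷ EBIT = R$3,840,878.50 ÷ R$1,958,878.50 = 1.9608.
So EBIT moves 1.9608 × (+7.2%) = +14.1%.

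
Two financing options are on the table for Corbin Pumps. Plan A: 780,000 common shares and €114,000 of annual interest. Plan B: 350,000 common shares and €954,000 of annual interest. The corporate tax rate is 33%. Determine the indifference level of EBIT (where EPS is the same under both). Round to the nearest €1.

€1,637,721

At indifference, (EBIT − 114,000)(1 − t)/780,000 = (EBIT − 954,000)(1 − t)/350,000.
The (1 − t) factor cancels: (EBIT − 114,000) × 350,000 = (EBIT − 954,000) × 780,000.
EBIT × (780,000 − 350,000) = 954,000 × 780,000 − 114,000 × 350,000 = 704,220,000,000, so EBIT = 704,220,000,000 ÷ 430,000 = 1,637,720.93.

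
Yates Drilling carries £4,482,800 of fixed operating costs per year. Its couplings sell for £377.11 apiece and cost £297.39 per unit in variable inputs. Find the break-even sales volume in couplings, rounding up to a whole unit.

Each unit contributes £377.11 − £297.39 = £79.72.
Break-even Q = £4,482,800 / £79.72 = 56,231.81 → 56,232 couplings.

56,232 couplings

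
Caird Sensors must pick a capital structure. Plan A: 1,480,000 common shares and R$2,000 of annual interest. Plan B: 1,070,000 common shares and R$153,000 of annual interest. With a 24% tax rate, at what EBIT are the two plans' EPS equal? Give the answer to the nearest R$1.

R$547,073

Set EPS_A = EPS_B: (EBIT − R$2,000)(1 − 0.24) ÷ 1,480,000 = (EBIT − R$153,000)(1 − 0.24) ÷ 1,070,000.
The (1 − t) factor cancels: (EBIT − 2,000) × 1,070,000 = (EBIT − 153,000) × 1,480,000.
Solving, EBIT = (153,000·1,480,000 − 2,000·1,070,000) / (1,480,000 − 1,070,000) = 224,300,000,000 / 410,000 = 547,073.17.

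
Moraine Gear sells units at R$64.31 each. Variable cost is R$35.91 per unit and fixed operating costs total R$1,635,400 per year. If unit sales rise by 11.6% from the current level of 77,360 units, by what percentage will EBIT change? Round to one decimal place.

+45.4%

Total contribution margin = 77,360 × R$28.40 = R$2,197,024.00.
Operating income = contribution − fixed costs = R$2,197,024.00 − R$1,635,400 = R$561,624.00.
Degree of operating leverage = R$2,197,024.00 / R$561,624.00 = 3.9119.
%ΔEBIT = DOL × %ΔSales = 3.9119 × +11.6% = +45.4%.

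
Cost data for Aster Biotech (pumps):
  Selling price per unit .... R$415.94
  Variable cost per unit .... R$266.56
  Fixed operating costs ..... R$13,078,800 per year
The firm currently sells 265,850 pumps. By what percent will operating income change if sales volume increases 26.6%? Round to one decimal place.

Contribution at this volume is 265,850 × R$149.38 = R$39,712,673.00.
EBIT = R$39,712,673.00 − R$13,078,800 = R$26,633,873.00.
DOL = contribution ÷ EBIT = R$39,712,673.00 ÷ R$26,633,873.00 = 1.4911.
So EBIT moves 1.4911 × (+26.6%) = +39.7%.

+39.7%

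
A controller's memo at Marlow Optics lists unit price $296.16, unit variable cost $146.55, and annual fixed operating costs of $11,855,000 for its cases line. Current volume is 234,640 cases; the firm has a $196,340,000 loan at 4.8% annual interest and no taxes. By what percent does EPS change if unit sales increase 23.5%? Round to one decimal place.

Total contribution margin = 234,640 × $149.61 = $35,104,490.40.
Subtracting fixed costs: EBIT = $35,104,490.40 − $11,855,000 = $23,249,490.40.
After interest of $9,424,320.00, pre-tax earnings = $13,825,170.40.
DCL = total CM / (EBIT − I) = $35,104,490.40 / $13,825,170.40 = 2.5392.
EPS therefore changes by 2.5392 × (+23.5%) = +59.7%.

+59.7%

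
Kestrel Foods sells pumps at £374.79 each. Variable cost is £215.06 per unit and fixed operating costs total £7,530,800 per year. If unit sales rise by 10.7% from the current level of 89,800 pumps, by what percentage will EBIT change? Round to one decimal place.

+22.5%

At 89,800 units, contribution = 89,800 × £159.73 = £14,343,754.00.
EBIT = £14,343,754.00 − £7,530,800 = £6,812,954.00.
So DOL = total CM / EBIT = £14,343,754.00 / £6,812,954.00 = 2.1054.
Operating income changes by 2.1054 × +10.7% = +22.5%.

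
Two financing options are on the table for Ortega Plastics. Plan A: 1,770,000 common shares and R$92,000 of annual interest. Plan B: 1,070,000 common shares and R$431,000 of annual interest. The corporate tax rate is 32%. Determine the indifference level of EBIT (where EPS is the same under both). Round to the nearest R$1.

R$949,186

At indifference, (EBIT − 92,000)(1 − t)/1,770,000 = (EBIT − 431,000)(1 − t)/1,070,000.
The (1 − t) factor cancels: (EBIT − 92,000) × 1,070,000 = (EBIT − 431,000) × 1,770,000.
EBIT × (1,770,000 − 1,070,000) = 431,000 × 1,770,000 − 92,000 × 1,070,000 = 664,430,000,000, so EBIT = 664,430,000,000 ÷ 700,000 = 949,185.71.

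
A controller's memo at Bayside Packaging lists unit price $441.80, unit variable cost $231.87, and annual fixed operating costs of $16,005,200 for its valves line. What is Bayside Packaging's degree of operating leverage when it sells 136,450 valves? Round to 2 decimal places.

At 136,450 units, contribution = 136,450 × $209.93 = $28,644,948.50.
Operating income = contribution − fixed costs = $28,644,948.50 − $16,005,200 = $12,639,748.50.
DOL = contribution ÷ EBIT = $28,644,948.50 ÷ $12,639,748.50 = 2.2663.

2.27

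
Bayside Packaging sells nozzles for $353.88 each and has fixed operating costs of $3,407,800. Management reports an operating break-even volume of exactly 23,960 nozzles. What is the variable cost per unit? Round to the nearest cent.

$211.65

At break-even, FC = Q × (P − VC), so P − VC = $3,407,800 ÷ 23,960 = $142.2287.
Variable cost per unit = $353.88 − $142.2287 = $211.65.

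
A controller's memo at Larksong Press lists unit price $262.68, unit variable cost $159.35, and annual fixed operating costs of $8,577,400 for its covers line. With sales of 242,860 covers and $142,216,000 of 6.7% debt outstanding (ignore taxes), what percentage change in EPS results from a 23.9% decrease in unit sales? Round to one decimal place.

-85.8%

Total contribution margin = 242,860 × $103.33 = $25,094,723.80.
Operating income = contribution − fixed costs = $25,094,723.80 − $8,577,400 = $16,517,323.80.
Interest = $9,528,472.00, so EBIT − I = $6,988,851.80.
Degree of combined leverage = contribution ÷ (EBIT − I) = $25,094,723.80 ÷ $6,988,851.80 = 3.5907.
%ΔEPS = DCL × %ΔSales = 3.5907 × -23.9% = -85.8%.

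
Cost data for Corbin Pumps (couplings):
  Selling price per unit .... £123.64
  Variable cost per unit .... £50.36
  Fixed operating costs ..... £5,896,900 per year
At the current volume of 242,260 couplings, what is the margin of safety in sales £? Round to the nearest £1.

Contribution margin per unit = £123.64 − £50.36 = £73.28. Break-even units = £5,896,900 ÷ £73.28 = 80,470.80; break-even revenue = 80,470.80 × £123.64 = £9,949,409.33.
Actual sales revenue = 242,260 × £123.64 = £29,953,026.40.
Margin of safety = £29,953,026.40 − £9,949,409.33 = £20,003,617.

£20,003,617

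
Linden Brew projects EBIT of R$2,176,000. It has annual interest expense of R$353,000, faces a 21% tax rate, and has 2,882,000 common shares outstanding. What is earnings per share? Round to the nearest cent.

R$0.50

Pre-tax income = R$2,176,000 − R$353,000.00 = R$1,823,000.00.
Net income = R$1,823,000.00 × (1 − 0.21) = R$1,440,170.00.
Per share: R$1,440,170.00 / 2,882,000 shares = R$0.50.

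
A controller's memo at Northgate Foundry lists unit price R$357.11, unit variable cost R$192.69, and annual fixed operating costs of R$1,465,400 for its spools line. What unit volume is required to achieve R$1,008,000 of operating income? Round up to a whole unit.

15,044 spools

Unit CM = price − variable cost = R$357.11 − R$192.69 = R$164.42.
Units = (FC + target) / CM = (R$1,465,400 + R$1,008,000) / R$164.42 = 15,043.18, so 15,044 spools.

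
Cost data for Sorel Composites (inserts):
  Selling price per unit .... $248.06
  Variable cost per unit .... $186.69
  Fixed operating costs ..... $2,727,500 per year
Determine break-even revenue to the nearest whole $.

$11,024,664

CM per unit = $248.06 − $186.69 = $61.37; CM ratio = $61.37 / $248.06 = 0.2474.
Break-even revenue = fixed costs × price ÷ CM = $2,727,500 × $248.06 ÷ $61.37 = $11,024,664.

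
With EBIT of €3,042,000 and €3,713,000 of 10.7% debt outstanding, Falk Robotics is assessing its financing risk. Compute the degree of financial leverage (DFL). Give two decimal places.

1.15

Annual interest charges come to €397,291.00.
DFL = EBIT ÷ (EBIT − I) = €3,042,000 ÷ (€3,042,000 − €397,291.00) = €3,042,000 ÷ €2,644,709.00 = 1.1502.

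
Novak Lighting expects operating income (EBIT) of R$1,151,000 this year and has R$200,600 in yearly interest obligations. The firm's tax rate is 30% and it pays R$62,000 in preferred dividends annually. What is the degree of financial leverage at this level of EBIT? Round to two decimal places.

1.34

Annual interest charges come to R$200,600.00.
Preferred dividends grossed up pre-tax: R$62,000 / (1 − 0.30) = R$88,571.43.
DFL = EBIT ÷ [EBIT − I − D_p/(1−t)] = R$1,151,000 ÷ [R$1,151,000 − R$200,600.00 − R$88,571.43] = R$1,151,000 ÷ R$861,828.57 = 1.3355.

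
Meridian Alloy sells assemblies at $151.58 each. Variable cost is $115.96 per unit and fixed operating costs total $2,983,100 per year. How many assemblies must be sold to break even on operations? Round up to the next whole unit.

Contribution margin per unit = $151.58 − $115.96 = $35.62.
Units to break even: $2,983,100 ÷ $35.62 = 83,747.89, rounded up to 83,748.

83,748 assemblies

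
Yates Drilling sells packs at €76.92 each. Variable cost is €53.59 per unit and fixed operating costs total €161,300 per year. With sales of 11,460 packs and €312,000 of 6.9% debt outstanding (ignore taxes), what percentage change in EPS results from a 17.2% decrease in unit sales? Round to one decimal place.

-54.4%

At 11,460 units, contribution = 11,460 × €23.33 = €267,361.80.
Operating income = contribution − fixed costs = €267,361.80 − €161,300 = €106,061.80.
After interest of €21,528.00, pre-tax earnings = €84,533.80.
Degree of combined leverage = contribution ÷ (EBIT − I) = €267,361.80 ÷ €84,533.80 = 3.1628.
EPS therefore changes by 3.1628 × (-17.2%) = -54.4%.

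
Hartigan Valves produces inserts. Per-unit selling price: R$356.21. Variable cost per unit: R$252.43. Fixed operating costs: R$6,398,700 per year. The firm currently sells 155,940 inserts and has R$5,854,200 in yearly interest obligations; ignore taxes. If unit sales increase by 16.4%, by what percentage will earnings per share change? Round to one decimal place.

+67.5%

At 155,940 units, contribution = 155,940 × R$103.78 = R$16,183,453.20.
Subtracting fixed costs: EBIT = R$16,183,453.20 − R$6,398,700 = R$9,784,753.20.
Interest = R$5,854,200.00, so EBIT − I = R$3,930,553.20.
Degree of combined leverage = contribution ÷ (EBIT − I) = R$16,183,453.20 ÷ R$3,930,553.20 = 4.1173.
%ΔEPS = DCL × %ΔSales = 4.1173 × +16.4% = +67.5%.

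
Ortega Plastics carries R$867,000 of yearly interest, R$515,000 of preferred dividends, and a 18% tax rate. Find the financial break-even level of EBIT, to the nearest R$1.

Preferred dividends are paid after tax, so their pre-tax equivalent is R$515,000 ÷ (1 − 0.18) = R$628,048.78.
Financial break-even EBIT = interest + D_p ÷ (1 − t) = R$867,000 + R$628,048.78 = R$1,495,048.78.

R$1,495,049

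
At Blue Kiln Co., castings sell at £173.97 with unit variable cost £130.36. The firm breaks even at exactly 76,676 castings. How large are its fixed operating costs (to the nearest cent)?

£3,343,840.36

Contribution margin per unit = £173.97 − £130.36 = £43.61.
Since BE = FC / CM, FC = 76,676 × £43.61 = £3,343,840.36.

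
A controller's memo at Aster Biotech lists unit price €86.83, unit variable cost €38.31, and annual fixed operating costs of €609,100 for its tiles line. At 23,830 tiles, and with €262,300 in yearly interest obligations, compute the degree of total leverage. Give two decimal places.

Total contribution margin = 23,830 × €48.52 = €1,156,231.60.
EBIT = €1,156,231.60 − €609,100 = €547,131.60. Interest = €262,300.00, so EBIT − I = €284,831.60.
DCL = contribution ÷ (EBIT − I) = €1,156,231.60 ÷ €284,831.60 = 4.0594.

4.06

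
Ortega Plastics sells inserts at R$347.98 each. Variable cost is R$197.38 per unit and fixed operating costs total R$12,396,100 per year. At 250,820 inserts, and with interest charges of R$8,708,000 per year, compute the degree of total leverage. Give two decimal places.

Contribution at this volume is 250,820 × R$150.60 = R$37,773,492.00.
Operating income = contribution − fixed costs = R$37,773,492.00 − R$12,396,100 = R$25,377,392.00. Interest = R$8,708,000.00, so EBIT − I = R$16,669,392.00.
DCL = contribution ÷ (EBIT − I) = R$37,773,492.00 ÷ R$16,669,392.00 = 2.2660.

2.27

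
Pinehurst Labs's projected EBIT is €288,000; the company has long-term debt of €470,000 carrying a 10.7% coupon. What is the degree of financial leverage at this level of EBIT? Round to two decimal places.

Annual interest charges come to €50,290.00.
DFL = EBIT ÷ (EBIT − I) = €288,000 ÷ (€288,000 − €50,290.00) = €288,000 ÷ €237,710.00 = 1.2116.

1.21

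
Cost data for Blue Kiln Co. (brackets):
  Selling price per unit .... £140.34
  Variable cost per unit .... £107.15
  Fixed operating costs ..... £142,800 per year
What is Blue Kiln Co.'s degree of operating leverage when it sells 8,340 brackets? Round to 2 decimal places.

Contribution at this volume is 8,340 × £33.19 = £276,804.60.
EBIT = £276,804.60 − £142,800 = £134,004.60.
Degree of operating leverage = £276,804.60 / £134,004.60 = 2.0656.

2.07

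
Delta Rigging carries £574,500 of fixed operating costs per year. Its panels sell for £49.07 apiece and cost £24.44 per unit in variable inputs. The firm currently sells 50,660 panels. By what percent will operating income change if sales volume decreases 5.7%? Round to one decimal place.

Total contribution margin = 50,660 × £24.63 = £1,247,755.80.
Subtracting fixed costs: EBIT = £1,247,755.80 − £574,500 = £673,255.80.
DOL = contribution ÷ EBIT = £1,247,755.80 ÷ £673,255.80 = 1.8533.
So EBIT moves 1.8533 × (-5.7%) = -10.6%.

-10.6%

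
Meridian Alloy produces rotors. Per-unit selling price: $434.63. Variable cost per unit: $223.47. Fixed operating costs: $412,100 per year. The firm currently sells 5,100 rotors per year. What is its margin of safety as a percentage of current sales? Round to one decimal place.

61.7%

Unit CM = price − variable cost = $434.63 − $223.47 = $211.16. Break-even units = $412,100 ÷ $211.16 = 1,951.60; break-even revenue = 1,951.60 × $434.63 = $848,224.20.
Actual sales revenue = 5,100 × $434.63 = $2,216,613.00.
Margin of safety = ($2,216,613.00 − $848,224.20) ÷ $2,216,613.00 = 61.7%.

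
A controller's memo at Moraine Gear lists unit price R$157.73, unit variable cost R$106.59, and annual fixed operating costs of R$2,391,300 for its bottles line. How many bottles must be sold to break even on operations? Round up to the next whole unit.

46,760 bottles

Contribution margin per unit = R$157.73 − R$106.59 = R$51.14.
Units to break even: R$2,391,300 ÷ R$51.14 = 46,759.87, rounded up to 46,760.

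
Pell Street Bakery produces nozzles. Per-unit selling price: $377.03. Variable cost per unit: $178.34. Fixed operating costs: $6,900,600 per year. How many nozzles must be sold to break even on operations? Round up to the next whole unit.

Each unit contributes $377.03 − $178.34 = $198.69.
Break-even volume = fixed costs ÷ CM per unit = $6,900,600 ÷ $198.69 = 34,730.48, so 34,731 nozzles.

34,731 nozzles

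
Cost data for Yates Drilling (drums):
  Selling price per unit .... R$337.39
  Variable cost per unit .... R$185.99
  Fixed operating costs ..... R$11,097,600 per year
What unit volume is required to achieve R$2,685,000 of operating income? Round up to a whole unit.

Unit CM = price − variable cost = R$337.39 − R$185.99 = R$151.40.
Need Q such that Q × R$151.40 − R$11,097,600 = R$2,685,000, i.e. Q = R$13,782,600 / R$151.40 = 91,034.35 → 91,035.

91,035 drums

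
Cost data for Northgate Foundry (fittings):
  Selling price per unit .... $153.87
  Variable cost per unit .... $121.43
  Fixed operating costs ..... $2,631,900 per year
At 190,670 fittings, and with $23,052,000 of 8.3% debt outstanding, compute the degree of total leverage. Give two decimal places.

3.77

At 190,670 units, contribution = 190,670 × $32.44 = $6,185,334.80.
Subtracting fixed costs: EBIT = $6,185,334.80 − $2,631,900 = $3,553,434.80. Interest = $1,913,316.00.
DOL = $6,185,334.80 ÷ $3,553,434.80 = 1.7407; DFL = $3,553,434.80 ÷ $1,640,118.80 = 2.1666.
DCL = DOL × DFL = 1.7407 × 2.1666 = 3.7714.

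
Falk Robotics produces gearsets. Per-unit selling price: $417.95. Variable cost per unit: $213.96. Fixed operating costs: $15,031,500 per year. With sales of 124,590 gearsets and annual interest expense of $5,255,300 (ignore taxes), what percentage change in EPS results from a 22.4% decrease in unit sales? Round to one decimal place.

Total contribution margin = 124,590 × $203.99 = $25,415,114.10.
Subtracting fixed costs: EBIT = $25,415,114.10 − $15,031,500 = $10,383,614.10.
Interest = $5,255,300.00, so EBIT − I = $5,128,314.10.
DCL = total CM / (EBIT − I) = $25,415,114.10 / $5,128,314.10 = 4.9558.
%ΔEPS = DCL × %ΔSales = 4.9558 × -22.4% = -111.0%.

-111.0%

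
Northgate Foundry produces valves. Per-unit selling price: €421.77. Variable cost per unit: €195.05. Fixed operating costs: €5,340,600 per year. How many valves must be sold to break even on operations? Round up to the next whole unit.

23,556 valves

Each unit contributes €421.77 − €195.05 = €226.72.
Break-even volume = fixed costs ÷ CM per unit = €5,340,600 ÷ €226.72 = 23,555.93, so 23,556 valves.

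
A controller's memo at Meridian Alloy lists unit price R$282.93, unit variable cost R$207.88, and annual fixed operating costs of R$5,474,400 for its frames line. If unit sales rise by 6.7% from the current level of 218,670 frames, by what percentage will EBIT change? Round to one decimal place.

Contribution at this volume is 218,670 × R$75.05 = R$16,411,183.50.
Operating income = contribution − fixed costs = R$16,411,183.50 − R$5,474,400 = R$10,936,783.50.
DOL = contribution ÷ EBIT = R$16,411,183.50 ÷ R$10,936,783.50 = 1.5005.
So EBIT moves 1.5005 × (+6.7%) = +10.1%.

+10.1%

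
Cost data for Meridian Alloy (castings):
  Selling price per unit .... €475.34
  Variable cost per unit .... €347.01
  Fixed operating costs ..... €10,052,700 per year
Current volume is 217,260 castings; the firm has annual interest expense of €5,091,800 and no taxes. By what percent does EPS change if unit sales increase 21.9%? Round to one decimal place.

Contribution at this volume is 217,260 × €128.33 = €27,880,975.80.
Operating income = contribution − fixed costs = €27,880,975.80 − €10,052,700 = €17,828,275.80.
Interest = €5,091,800.00, so EBIT − I = €12,736,475.80.
Degree of combined leverage = contribution ÷ (EBIT − I) = €27,880,975.80 ÷ €12,736,475.80 = 2.1891.
%ΔEPS = DCL × %ΔSales = 2.1891 × +21.9% = +47.9%.

+47.9%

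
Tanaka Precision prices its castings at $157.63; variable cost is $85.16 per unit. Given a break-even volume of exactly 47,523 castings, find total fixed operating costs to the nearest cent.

$3,443,991.81

Unit CM = price − variable cost = $157.63 − $85.16 = $72.47.
Since BE = FC / CM, FC = 47,523 × $72.47 = $3,443,991.81.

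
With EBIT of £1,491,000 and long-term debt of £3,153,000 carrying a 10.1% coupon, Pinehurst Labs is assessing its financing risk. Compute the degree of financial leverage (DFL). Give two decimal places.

1.27

Interest = £318,453.00.
DFL = EBIT ÷ (EBIT − I) = £1,491,000 ÷ (£1,491,000 − £318,453.00) = £1,491,000 ÷ £1,172,547.00 = 1.2716.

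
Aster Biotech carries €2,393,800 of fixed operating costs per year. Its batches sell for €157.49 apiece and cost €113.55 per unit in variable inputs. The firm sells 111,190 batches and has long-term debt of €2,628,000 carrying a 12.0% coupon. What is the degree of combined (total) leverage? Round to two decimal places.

2.24

Contribution at this volume is 111,190 × €43.94 = €4,885,688.60.
Operating income = contribution − fixed costs = €4,885,688.60 − €2,393,800 = €2,491,888.60. Interest = €315,360.00, so EBIT − I = €2,176,528.60.
DCL = contribution ÷ (EBIT − I) = €4,885,688.60 ÷ €2,176,528.60 = 2.2447.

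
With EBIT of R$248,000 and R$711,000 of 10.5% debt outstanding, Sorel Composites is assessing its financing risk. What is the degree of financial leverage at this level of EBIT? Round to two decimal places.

Annual interest charges come to R$74,655.00.
DFL = EBIT ÷ (EBIT − I) = R$248,000 ÷ (R$248,000 − R$74,655.00) = R$248,000 ÷ R$173,345.00 = 1.4307.

1.43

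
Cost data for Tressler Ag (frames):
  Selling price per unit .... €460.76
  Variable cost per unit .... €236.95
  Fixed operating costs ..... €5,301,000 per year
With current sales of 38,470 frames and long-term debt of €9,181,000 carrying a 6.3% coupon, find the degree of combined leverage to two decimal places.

Total contribution margin = 38,470 × €223.81 = €8,609,970.70.
Operating income = contribution − fixed costs = €8,609,970.70 − €5,301,000 = €3,308,970.70. Interest = €578,403.00, so EBIT − I = €2,730,567.70.
DCL = contribution ÷ (EBIT − I) = €8,609,970.70 ÷ €2,730,567.70 = 3.1532.

3.15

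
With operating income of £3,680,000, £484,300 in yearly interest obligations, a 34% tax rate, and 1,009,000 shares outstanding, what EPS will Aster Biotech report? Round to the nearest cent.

Pre-tax income = £3,680,000 − £484,300.00 = £3,195,700.00.
After tax at 34%: net income = £3,195,700.00 × 0.66 = £2,109,162.00.
EPS = £2,109,162.00 ÷ 1,009,000 = £2.09.

£2.09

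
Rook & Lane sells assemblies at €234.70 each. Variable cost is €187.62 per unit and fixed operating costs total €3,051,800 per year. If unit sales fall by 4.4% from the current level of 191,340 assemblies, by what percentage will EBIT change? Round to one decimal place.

-6.7%

Contribution at this volume is 191,340 × €47.08 = €9,008,287.20.
EBIT = €9,008,287.20 − €3,051,800 = €5,956,487.20.
So DOL = total CM / EBIT = €9,008,287.20 / €5,956,487.20 = 1.5123.
%ΔEBIT = DOL × %ΔSales = 1.5123 × -4.4% = -6.7%.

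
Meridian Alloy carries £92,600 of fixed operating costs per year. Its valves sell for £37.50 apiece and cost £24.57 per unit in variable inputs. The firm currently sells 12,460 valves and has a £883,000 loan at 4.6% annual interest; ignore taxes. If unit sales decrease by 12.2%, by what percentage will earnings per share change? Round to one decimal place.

-70.5%

Contribution at this volume is 12,460 × £12.93 = £161,107.80.
Operating income = contribution − fixed costs = £161,107.80 − £92,600 = £68,507.80.
Interest = £40,618.00, so EBIT − I = £27,889.80.
Degree of combined leverage = contribution ÷ (EBIT − I) = £161,107.80 ÷ £27,889.80 = 5.7766.
EPS therefore changes by 5.7766 × (-12.2%) = -70.5%.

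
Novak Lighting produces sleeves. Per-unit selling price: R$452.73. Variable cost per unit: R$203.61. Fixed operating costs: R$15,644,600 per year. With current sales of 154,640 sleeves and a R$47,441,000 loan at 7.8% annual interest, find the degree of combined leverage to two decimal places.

At 154,640 units, contribution = 154,640 × R$249.12 = R$38,523,916.80.
EBIT = R$38,523,916.80 − R$15,644,600 = R$22,879,316.80. Interest = R$3,700,398.00, so EBIT − I = R$19,178,918.80.
DCL = contribution ÷ (EBIT − I) = R$38,523,916.80 ÷ R$19,178,918.80 = 2.0087.

2.01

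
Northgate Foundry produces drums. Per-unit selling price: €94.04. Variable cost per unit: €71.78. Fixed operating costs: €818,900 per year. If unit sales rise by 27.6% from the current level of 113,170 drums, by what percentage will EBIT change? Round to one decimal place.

+40.9%

Total contribution margin = 113,170 × €22.26 = €2,519,164.20.
Operating income = contribution − fixed costs = €2,519,164.20 − €818,900 = €1,700,264.20.
Degree of operating leverage = €2,519,164.20 / €1,700,264.20 = 1.4816.
Operating income changes by 1.4816 × +27.6% = +40.9%.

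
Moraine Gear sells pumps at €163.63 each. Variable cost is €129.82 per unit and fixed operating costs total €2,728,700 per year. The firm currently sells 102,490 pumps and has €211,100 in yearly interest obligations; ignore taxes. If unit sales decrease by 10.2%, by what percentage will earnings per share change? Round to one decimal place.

-67.3%

Total contribution margin = 102,490 × €33.81 = €3,465,186.90.
Operating income = contribution − fixed costs = €3,465,186.90 − €2,728,700 = €736,486.90.
After interest of €211,100.00, pre-tax earnings = €525,386.90.
DCL = total CM / (EBIT − I) = €3,465,186.90 / €525,386.90 = 6.5955.
EPS therefore changes by 6.5955 × (-10.2%) = -67.3%.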